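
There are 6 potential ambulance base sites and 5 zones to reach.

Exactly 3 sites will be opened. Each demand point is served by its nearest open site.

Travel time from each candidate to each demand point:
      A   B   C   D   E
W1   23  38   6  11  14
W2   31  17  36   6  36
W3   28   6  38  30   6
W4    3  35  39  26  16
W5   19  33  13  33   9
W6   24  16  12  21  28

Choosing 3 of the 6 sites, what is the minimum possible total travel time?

Open {W1, W3, W4}.
  A→W4 3, B→W3 6, C→W1 6, D→W1 11, E→W3 6  ⇒ total 32.
Compare {W1, W2, W4}: total 46.
Compare {W1, W2, W3}: total 47.
No size-3 selection does better; minimum is 32.

32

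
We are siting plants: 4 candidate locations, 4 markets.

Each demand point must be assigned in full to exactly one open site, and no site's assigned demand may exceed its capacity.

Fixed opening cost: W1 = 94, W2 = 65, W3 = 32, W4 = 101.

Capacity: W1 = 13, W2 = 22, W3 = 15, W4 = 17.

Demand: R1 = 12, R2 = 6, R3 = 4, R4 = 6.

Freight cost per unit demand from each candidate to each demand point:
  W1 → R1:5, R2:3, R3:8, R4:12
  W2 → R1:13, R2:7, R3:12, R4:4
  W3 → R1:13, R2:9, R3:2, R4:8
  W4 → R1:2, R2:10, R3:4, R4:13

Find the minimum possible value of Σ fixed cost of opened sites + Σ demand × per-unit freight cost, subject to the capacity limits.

272

Open {W2, W4}; cheapest assignment that respects the capacities:
  W2 (cap 22, load 12): R2, R4 — cost 6×7 + 6×4 = 66
  W4 (cap 17, load 16): R1, R3 — cost 12×2 + 4×4 = 40
  Shipping 106, fixed 166 → total 272.
  Any other capacity-feasible assignment to {W2, W4} ships for at least 106.
Compare {W3, W4}: its best feasible assignment gives total 275.
Compare {W2, W3, W4}: its best feasible assignment gives total 296.
Every other set of open sites that can feasibly serve all demand totals ≥ 275 even under its best assignment. Minimum: 272.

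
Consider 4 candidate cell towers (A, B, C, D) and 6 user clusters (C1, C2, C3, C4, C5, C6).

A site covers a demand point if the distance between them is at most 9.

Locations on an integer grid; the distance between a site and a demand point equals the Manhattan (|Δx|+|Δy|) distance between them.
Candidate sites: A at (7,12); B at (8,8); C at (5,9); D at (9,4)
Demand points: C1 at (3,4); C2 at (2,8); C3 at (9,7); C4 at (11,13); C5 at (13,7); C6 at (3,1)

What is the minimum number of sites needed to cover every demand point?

2

Coverage sets (demand points within 9 of each site):
  A: {C2, C3, C4}
  B: {C1, C2, C3, C4, C5}
  C: {C1, C2, C3}
  D: {C1, C3, C5, C6}
No single site covers all 6 demand points.
But {A, D} covers everything, so the minimum is 2.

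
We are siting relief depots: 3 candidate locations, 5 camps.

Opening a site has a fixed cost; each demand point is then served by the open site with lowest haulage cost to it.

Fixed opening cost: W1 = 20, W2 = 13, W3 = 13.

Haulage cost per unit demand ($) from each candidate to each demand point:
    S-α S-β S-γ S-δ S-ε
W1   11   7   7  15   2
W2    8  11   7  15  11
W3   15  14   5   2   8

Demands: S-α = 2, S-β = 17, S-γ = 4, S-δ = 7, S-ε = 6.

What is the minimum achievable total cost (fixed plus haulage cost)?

220

Open {W1, W3}: assign each demand point to its cheapest open site.
  S-α→W1 2×11=22, S-β→W1 17×7=119, S-γ→W3 4×5=20, S-δ→W3 7×2=14, S-ε→W1 6×2=12
  haulage cost 187, fixed 33 → total 220.
Compare {W1, W2, W3}: haulage cost 181 + fixed 46 = 227.
Compare {W1}: haulage cost 286 + fixed 20 = 306.
Compare {W2, W3}: haulage cost 285 + fixed 26 = 311.
All other subsets cost ≥ 227. Minimum total cost: 220.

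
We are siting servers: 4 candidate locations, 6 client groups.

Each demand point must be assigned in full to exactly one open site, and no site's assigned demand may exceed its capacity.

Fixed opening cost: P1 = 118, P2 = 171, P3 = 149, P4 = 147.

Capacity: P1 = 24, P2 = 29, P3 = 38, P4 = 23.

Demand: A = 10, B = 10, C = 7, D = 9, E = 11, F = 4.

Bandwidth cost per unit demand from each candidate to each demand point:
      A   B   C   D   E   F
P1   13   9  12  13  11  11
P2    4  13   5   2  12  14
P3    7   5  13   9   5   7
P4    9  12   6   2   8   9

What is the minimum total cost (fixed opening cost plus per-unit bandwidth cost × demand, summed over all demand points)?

Open {P2, P3}; cheapest assignment that respects the capacities:
  P2 (cap 29, load 26): A, C, D — cost 10×4 + 7×5 + 9×2 = 93
  P3 (cap 38, load 25): B, E, F — cost 10×5 + 11×5 + 4×7 = 133
  Shipping 226, fixed 320 → total 546.
  Any other capacity-feasible assignment to {P2, P3} ships for at least 226.
Compare {P3, P4}: its best feasible assignment gives total 559.
Compare {P1, P2, P3}: its best feasible assignment gives total 664.
Every other set of open sites that can feasibly serve all demand totals ≥ 559 even under its best assignment. Minimum: 546.

546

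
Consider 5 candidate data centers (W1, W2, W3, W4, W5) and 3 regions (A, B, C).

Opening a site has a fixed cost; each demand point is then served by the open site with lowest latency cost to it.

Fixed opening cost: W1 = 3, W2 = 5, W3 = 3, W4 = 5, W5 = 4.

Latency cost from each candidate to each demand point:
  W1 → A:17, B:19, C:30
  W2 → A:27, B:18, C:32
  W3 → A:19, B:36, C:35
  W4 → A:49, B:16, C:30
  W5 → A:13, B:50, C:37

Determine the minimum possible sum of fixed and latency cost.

Open {W4, W5}: assign each demand point to its cheapest open site.
  A→W5 13, B→W4 16, C→W4 30
  latency cost 59, fixed 9 → total 68.
Compare {W1}: latency cost 66 + fixed 3 = 69.
Compare {W1, W5}: latency cost 62 + fixed 7 = 69.
Compare {W1, W4}: latency cost 63 + fixed 8 = 71.
All other subsets cost ≥ 69. Minimum total cost: 68.

68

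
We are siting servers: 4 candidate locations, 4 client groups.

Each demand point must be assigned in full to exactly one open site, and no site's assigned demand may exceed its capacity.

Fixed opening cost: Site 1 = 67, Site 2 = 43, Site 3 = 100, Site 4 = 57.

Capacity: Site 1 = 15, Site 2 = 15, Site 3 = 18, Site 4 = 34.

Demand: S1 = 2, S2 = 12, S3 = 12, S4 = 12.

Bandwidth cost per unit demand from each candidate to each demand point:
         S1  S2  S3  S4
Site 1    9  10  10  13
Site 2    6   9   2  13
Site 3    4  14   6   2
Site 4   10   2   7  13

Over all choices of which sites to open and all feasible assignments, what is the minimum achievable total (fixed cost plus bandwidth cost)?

Open {Site 2, Site 3, Site 4}; cheapest assignment that respects the capacities:
  Site 2 (cap 15, load 12): S3 — cost 12×2 = 24
  Site 3 (cap 18, load 14): S1, S4 — cost 2×4 + 12×2 = 32
  Site 4 (cap 34, load 12): S2 — cost 12×2 = 24
  Shipping 80, fixed 200 → total 280.
  Any other capacity-feasible assignment to {Site 2, Site 3, Site 4} ships for at least 80.
Compare {Site 3, Site 4}: its best feasible assignment gives total 297.
Compare {Site 2, Site 4}: its best feasible assignment gives total 316.
Every other set of open sites that can feasibly serve all demand totals ≥ 297 even under its best assignment. Minimum: 280.

280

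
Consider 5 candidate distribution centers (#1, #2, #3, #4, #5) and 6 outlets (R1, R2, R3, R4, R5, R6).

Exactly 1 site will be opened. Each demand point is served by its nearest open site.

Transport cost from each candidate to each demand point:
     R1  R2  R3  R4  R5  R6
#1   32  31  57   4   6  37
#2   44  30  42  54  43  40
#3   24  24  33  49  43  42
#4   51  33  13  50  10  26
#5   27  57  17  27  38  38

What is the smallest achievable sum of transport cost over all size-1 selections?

167

Open {#1}.
  R1→#1 32, R2→#1 31, R3→#1 57, R4→#1 4, R5→#1 6, R6→#1 37  ⇒ total 167.
Compare {#4}: total 183.
Compare {#5}: total 204.
No size-1 selection does better; minimum is 167.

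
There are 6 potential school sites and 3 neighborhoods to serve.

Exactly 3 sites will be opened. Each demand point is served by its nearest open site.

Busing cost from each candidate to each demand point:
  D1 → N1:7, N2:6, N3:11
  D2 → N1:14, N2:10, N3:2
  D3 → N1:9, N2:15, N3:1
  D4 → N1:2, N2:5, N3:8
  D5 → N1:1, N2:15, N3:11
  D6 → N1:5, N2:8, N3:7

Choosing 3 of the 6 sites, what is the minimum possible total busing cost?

7

Open {D3, D4, D5}.
  N1→D5 1, N2→D4 5, N3→D3 1  ⇒ total 7.
Compare {D1, D3, D4}: total 8.
Compare {D1, D3, D5}: total 8.
No size-3 selection does better; minimum is 7.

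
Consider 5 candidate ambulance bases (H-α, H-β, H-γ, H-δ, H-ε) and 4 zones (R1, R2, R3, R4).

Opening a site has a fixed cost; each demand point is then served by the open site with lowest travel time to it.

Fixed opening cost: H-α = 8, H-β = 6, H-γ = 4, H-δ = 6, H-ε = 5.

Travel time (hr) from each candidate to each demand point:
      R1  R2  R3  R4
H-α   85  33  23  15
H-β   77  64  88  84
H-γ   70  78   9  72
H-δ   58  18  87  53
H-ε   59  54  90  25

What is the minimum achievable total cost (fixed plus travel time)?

Open {H-α, H-γ, H-δ}: assign each demand point to its cheapest open site.
  R1→H-δ 58, R2→H-δ 18, R3→H-γ 9, R4→H-α 15
  travel time 100, fixed 18 → total 118.
Compare {H-α, H-γ, H-δ, H-ε}: travel time 100 + fixed 23 = 123.
Compare {H-α, H-β, H-γ, H-δ}: travel time 100 + fixed 24 = 124.
Compare {H-γ, H-δ, H-ε}: travel time 110 + fixed 15 = 125.
All other subsets cost ≥ 123. Minimum total cost: 118.

118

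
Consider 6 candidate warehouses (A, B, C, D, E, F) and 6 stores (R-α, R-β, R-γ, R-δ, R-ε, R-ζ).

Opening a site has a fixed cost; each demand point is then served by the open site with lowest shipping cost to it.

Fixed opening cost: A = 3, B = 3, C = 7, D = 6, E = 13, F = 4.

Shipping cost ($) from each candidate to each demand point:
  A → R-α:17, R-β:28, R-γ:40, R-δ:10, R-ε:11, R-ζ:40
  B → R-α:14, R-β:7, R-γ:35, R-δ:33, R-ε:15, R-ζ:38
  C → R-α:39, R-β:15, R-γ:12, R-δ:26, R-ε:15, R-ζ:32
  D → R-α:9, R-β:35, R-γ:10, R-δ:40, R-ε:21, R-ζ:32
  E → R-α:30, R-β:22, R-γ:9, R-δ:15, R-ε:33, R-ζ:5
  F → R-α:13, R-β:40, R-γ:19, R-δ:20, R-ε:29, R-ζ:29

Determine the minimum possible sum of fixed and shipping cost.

75

Open {A, B, E}: assign each demand point to its cheapest open site.
  R-α→B 14, R-β→B 7, R-γ→E 9, R-δ→A 10, R-ε→A 11, R-ζ→E 5
  shipping cost 56, fixed 19 → total 75.
Compare {A, B, D, E}: shipping cost 51 + fixed 25 = 76.
Compare {A, B, E, F}: shipping cost 55 + fixed 23 = 78.
Compare {A, B, D, E, F}: shipping cost 51 + fixed 29 = 80.
All other subsets cost ≥ 76. Minimum total cost: 75.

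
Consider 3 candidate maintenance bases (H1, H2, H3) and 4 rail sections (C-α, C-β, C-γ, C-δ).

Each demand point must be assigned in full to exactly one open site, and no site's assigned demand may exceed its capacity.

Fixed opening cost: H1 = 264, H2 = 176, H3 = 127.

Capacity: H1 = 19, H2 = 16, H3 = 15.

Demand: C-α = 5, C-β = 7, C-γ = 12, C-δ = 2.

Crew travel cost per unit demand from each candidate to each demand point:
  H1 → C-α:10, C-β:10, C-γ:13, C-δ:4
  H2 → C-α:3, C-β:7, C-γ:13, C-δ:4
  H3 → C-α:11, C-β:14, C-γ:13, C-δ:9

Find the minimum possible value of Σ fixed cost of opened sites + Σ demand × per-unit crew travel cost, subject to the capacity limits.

Open {H2, H3}; cheapest assignment that respects the capacities:
  H2 (cap 16, load 14): C-α, C-β, C-δ — cost 5×3 + 7×7 + 2×4 = 72
  H3 (cap 15, load 12): C-γ — cost 12×13 = 156
  Shipping 228, fixed 303 → total 531.
  Any other capacity-feasible assignment to {H2, H3} ships for at least 228.
Compare {H1, H2}: its best feasible assignment gives total 668.
Compare {H1, H3}: its best feasible assignment gives total 675.
Every other set of open sites that can feasibly serve all demand totals ≥ 668 even under its best assignment. Minimum: 531.

531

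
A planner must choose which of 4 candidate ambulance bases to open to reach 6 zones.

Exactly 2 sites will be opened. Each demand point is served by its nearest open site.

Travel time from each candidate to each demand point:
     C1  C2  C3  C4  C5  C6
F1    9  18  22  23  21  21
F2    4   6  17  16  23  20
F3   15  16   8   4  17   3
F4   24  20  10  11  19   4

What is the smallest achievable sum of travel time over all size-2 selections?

Open {F2, F3}.
  C1→F2 4, C2→F2 6, C3→F3 8, C4→F3 4, C5→F3 17, C6→F3 3  ⇒ total 42.
Compare {F2, F4}: total 54.
Compare {F1, F3}: total 57.
No size-2 selection does better; minimum is 42.

42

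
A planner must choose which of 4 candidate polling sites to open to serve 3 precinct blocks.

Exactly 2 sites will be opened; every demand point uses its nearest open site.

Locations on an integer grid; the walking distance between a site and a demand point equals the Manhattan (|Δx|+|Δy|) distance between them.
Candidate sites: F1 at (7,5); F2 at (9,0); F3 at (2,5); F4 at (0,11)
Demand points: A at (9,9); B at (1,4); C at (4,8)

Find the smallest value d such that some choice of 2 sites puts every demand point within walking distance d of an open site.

6

Open {F1, F3}.
  Farthest demand point is A at walking distance 6 (to F1); all others are ≤ 6.
With {F1, F2} the worst case is 7.
With {F1, F4} the worst case is 7.
No size-2 selection achieves below 6.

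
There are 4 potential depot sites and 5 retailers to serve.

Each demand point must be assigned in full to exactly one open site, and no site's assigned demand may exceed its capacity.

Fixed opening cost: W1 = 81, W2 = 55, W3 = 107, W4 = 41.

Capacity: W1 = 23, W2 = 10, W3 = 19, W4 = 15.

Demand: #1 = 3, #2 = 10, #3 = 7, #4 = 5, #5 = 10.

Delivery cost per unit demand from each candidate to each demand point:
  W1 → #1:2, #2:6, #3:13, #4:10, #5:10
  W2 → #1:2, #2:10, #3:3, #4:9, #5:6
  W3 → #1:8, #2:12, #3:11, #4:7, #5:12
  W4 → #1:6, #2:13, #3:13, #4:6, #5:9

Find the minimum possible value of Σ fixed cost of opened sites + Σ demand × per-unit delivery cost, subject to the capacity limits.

Open {W1, W2, W4}; cheapest assignment that respects the capacities:
  W1 (cap 23, load 13): #1, #2 — cost 3×2 + 10×6 = 66
  W2 (cap 10, load 7): #3 — cost 7×3 = 21
  W4 (cap 15, load 15): #4, #5 — cost 5×6 + 10×9 = 120
  Shipping 207, fixed 177 → total 384.
  Any other capacity-feasible assignment to {W1, W2, W4} ships for at least 207.
Compare {W1, W4}: its best feasible assignment gives total 399.
Compare {W1, W2, W3}: its best feasible assignment gives total 465.
Every other set of open sites that can feasibly serve all demand totals ≥ 399 even under its best assignment. Minimum: 384.

384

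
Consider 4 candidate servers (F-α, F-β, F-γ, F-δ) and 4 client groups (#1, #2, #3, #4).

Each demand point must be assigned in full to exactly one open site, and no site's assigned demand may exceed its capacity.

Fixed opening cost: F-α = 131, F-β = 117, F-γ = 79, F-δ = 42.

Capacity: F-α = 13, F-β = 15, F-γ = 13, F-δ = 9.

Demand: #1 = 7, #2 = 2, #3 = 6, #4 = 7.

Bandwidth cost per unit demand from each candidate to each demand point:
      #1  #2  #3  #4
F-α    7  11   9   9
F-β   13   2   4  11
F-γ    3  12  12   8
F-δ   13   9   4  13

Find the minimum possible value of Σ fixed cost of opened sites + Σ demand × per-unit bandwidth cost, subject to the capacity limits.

322

Open {F-β, F-γ}; cheapest assignment that respects the capacities:
  F-β (cap 15, load 15): #2, #3, #4 — cost 2×2 + 6×4 + 7×11 = 105
  F-γ (cap 13, load 7): #1 — cost 7×3 = 21
  Shipping 126, fixed 196 → total 322.
  Any other capacity-feasible assignment to {F-β, F-γ} ships for at least 126.
Compare {F-γ, F-δ}: its best feasible assignment gives total 323.
Compare {F-β, F-δ}: its best feasible assignment gives total 355.
Every other set of open sites that can feasibly serve all demand totals ≥ 323 even under its best assignment. Minimum: 322.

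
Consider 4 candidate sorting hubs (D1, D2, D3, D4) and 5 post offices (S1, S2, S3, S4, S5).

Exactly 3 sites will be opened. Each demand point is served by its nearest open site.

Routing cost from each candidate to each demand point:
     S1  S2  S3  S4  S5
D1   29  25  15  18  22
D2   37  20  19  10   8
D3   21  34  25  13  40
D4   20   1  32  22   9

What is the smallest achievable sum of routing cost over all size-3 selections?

Open {D1, D2, D4}.
  S1→D4 20, S2→D4 1, S3→D1 15, S4→D2 10, S5→D2 8  ⇒ total 54.
Compare {D1, D3, D4}: total 58.
Compare {D2, D3, D4}: total 58.
No size-3 selection does better; minimum is 54.

54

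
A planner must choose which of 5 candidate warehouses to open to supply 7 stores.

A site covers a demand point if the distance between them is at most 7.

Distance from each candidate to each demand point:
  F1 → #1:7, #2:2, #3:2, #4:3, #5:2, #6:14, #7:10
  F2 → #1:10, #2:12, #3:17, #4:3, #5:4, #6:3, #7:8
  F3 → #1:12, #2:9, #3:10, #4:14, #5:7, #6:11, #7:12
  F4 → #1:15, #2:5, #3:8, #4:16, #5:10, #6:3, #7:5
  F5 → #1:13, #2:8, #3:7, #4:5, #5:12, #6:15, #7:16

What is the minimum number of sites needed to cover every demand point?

2

Coverage sets (demand points within 7 of each site):
  F1: {#1, #2, #3, #4, #5}
  F2: {#4, #5, #6}
  F3: {#5}
  F4: {#2, #6, #7}
  F5: {#3, #4}
No single site covers all 7 demand points.
But {F1, F4} covers everything, so the minimum is 2.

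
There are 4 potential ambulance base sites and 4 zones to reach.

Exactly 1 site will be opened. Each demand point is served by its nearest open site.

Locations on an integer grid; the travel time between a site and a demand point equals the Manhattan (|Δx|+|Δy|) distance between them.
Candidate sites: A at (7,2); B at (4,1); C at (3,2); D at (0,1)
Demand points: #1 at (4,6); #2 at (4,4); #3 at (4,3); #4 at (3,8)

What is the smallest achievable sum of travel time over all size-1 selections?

Open {C}.
  #1→C 5, #2→C 3, #3→C 2, #4→C 6  ⇒ total 16.
Compare {B}: total 18.
Compare {A}: total 26.
No size-1 selection does better; minimum is 16.

16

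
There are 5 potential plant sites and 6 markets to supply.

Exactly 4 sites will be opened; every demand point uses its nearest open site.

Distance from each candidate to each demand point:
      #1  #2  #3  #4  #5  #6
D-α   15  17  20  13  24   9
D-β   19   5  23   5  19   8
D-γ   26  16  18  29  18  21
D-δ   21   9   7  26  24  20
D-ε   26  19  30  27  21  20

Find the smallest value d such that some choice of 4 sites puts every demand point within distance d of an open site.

Open {D-α, D-β, D-γ, D-δ}.
  Farthest demand point is #5 at distance 18 (to D-γ); all others are ≤ 18.
With {D-α, D-β, D-γ, D-ε} the worst case is 18.
With {D-α, D-γ, D-δ, D-ε} the worst case is 18.
No size-4 selection achieves below 18.

18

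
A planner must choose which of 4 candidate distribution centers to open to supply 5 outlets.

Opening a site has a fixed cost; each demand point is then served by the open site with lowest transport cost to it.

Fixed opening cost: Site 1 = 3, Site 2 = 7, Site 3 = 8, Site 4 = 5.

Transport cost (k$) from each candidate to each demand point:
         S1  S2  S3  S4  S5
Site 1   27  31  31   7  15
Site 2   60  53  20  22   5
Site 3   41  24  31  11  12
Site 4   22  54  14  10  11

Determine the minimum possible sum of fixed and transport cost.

Open {Site 1, Site 4}: assign each demand point to its cheapest open site.
  S1→Site 4 22, S2→Site 1 31, S3→Site 4 14, S4→Site 1 7, S5→Site 4 11
  transport cost 85, fixed 8 → total 93.
Compare {Site 3, Site 4}: transport cost 81 + fixed 13 = 94.
Compare {Site 1, Site 2, Site 4}: transport cost 79 + fixed 15 = 94.
Compare {Site 1, Site 3, Site 4}: transport cost 78 + fixed 16 = 94.
All other subsets cost ≥ 94. Minimum total cost: 93.

93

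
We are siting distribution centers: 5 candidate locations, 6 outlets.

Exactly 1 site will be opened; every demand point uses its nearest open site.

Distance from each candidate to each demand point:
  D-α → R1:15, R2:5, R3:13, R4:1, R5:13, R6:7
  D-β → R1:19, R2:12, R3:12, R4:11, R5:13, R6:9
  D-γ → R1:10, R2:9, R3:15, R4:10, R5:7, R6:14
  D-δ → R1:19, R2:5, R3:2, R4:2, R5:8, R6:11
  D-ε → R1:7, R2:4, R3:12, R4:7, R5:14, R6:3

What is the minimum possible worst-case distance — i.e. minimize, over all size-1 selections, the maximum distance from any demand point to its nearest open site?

14

Open {D-ε}.
  Farthest demand point is R5 at distance 14 (to D-ε); all others are ≤ 14.
With {D-α} the worst case is 15.
With {D-γ} the worst case is 15.
No size-1 selection achieves below 14.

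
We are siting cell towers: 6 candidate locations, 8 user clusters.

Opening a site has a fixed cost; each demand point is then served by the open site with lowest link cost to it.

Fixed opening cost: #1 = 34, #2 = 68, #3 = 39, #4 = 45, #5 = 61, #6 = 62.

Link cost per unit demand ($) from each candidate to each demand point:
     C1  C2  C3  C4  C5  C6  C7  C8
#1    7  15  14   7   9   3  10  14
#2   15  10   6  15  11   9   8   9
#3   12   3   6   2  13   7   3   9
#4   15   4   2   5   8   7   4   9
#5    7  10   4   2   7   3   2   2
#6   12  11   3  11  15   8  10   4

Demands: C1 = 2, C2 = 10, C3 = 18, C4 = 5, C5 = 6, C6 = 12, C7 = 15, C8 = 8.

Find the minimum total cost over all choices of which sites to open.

Open {#4, #5}: assign each demand point to its cheapest open site.
  C1→#5 2×7=14, C2→#4 10×4=40, C3→#4 18×2=36, C4→#5 5×2=10, C5→#5 6×7=42, C6→#5 12×3=36, C7→#5 15×2=30, C8→#5 8×2=16
  link cost 224, fixed 106 → total 330.
Compare {#3, #5}: link cost 250 + fixed 100 = 350.
Compare {#3, #4, #5}: link cost 214 + fixed 145 = 359.
Compare {#1, #4, #5}: link cost 224 + fixed 140 = 364.
All other subsets cost ≥ 350. Minimum total cost: 330.

330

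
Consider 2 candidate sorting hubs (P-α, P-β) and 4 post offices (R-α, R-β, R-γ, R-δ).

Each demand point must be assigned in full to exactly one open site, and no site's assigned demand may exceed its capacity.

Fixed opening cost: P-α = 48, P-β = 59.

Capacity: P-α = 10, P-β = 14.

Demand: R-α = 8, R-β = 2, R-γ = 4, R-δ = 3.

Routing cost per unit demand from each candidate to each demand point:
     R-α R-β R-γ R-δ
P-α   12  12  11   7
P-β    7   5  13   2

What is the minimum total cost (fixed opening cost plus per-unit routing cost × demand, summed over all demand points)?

Open {P-α, P-β}; cheapest assignment that respects the capacities:
  P-α (cap 10, load 4): R-γ — cost 4×11 = 44
  P-β (cap 14, load 13): R-α, R-β, R-δ — cost 8×7 + 2×5 + 3×2 = 72
  Shipping 116, fixed 107 → total 223.
  Any other capacity-feasible assignment to {P-α, P-β} ships for at least 116.
Total demand is 17 and no other set of sites has combined capacity ≥ 17, so {P-α, P-β} is the only feasible choice of open sites. Minimum: 223.

223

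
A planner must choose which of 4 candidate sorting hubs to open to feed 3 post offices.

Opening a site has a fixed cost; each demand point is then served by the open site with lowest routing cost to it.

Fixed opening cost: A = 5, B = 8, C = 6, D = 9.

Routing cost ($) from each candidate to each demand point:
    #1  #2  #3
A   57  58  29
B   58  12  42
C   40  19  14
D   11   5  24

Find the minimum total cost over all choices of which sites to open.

45

Open {C, D}: assign each demand point to its cheapest open site.
  #1→D 11, #2→D 5, #3→C 14
  routing cost 30, fixed 15 → total 45.
Compare {D}: routing cost 40 + fixed 9 = 49.
Compare {A, C, D}: routing cost 30 + fixed 20 = 50.
Compare {B, C, D}: routing cost 30 + fixed 23 = 53.
All other subsets cost ≥ 49. Minimum total cost: 45.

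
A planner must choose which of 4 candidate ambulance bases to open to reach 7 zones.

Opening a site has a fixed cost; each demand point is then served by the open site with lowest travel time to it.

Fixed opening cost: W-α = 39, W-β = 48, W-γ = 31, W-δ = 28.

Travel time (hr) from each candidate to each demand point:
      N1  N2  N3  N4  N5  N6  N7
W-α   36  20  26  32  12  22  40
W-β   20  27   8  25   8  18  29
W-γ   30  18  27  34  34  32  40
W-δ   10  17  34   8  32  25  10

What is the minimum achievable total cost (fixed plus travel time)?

Open {W-β, W-δ}: assign each demand point to its cheapest open site.
  N1→W-δ 10, N2→W-δ 17, N3→W-β 8, N4→W-δ 8, N5→W-β 8, N6→W-β 18, N7→W-δ 10
  travel time 79, fixed 76 → total 155.
Compare {W-δ}: travel time 136 + fixed 28 = 164.
Compare {W-α, W-δ}: travel time 105 + fixed 67 = 172.
Compare {W-β}: travel time 135 + fixed 48 = 183.
All other subsets cost ≥ 164. Minimum total cost: 155.

155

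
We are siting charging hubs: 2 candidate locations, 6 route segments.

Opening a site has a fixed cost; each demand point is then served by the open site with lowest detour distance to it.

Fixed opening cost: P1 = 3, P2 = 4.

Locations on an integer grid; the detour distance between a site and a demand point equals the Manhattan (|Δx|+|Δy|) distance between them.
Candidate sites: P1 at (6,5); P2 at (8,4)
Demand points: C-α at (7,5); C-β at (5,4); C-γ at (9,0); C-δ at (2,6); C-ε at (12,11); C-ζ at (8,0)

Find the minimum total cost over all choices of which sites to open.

Open {P1, P2}: assign each demand point to its cheapest open site.
  C-α→P1 1, C-β→P1 2, C-γ→P2 5, C-δ→P1 5, C-ε→P2 11, C-ζ→P2 4
  detour distance 28, fixed 7 → total 35.
Compare {P2}: detour distance 33 + fixed 4 = 37.
Compare {P1}: detour distance 35 + fixed 3 = 38.

35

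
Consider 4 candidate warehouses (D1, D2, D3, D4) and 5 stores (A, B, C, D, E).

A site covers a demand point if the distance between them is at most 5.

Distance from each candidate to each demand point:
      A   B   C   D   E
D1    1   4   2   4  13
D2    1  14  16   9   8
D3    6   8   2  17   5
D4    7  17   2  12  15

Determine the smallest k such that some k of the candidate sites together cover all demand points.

2

Coverage sets (demand points within 5 of each site):
  D1: {A, B, C, D}
  D2: {A}
  D3: {C, E}
  D4: {C}
No single site covers all 5 demand points.
But {D1, D3} covers everything, so the minimum is 2.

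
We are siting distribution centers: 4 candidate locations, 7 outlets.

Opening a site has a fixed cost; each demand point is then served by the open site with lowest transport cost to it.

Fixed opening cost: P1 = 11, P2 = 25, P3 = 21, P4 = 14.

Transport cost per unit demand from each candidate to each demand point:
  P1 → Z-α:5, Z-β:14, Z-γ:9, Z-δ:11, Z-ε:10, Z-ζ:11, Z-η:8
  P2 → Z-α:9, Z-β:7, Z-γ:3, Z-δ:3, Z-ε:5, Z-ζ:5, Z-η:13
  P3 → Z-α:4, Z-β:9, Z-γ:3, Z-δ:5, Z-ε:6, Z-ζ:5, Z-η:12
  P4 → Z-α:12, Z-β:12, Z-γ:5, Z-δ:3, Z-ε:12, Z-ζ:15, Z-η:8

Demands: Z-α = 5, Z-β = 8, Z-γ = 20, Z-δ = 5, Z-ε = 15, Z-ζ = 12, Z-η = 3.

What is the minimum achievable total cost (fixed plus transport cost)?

Open {P1, P2}: assign each demand point to its cheapest open site.
  Z-α→P1 5×5=25, Z-β→P2 8×7=56, Z-γ→P2 20×3=60, Z-δ→P2 5×3=15, Z-ε→P2 15×5=75, Z-ζ→P2 12×5=60, Z-η→P1 3×8=24
  transport cost 315, fixed 36 → total 351.
Compare {P1, P2, P4}: transport cost 315 + fixed 50 = 365.
Compare {P1, P2, P3}: transport cost 310 + fixed 57 = 367.
Compare {P2, P3}: transport cost 322 + fixed 46 = 368.
All other subsets cost ≥ 365. Minimum total cost: 351.

351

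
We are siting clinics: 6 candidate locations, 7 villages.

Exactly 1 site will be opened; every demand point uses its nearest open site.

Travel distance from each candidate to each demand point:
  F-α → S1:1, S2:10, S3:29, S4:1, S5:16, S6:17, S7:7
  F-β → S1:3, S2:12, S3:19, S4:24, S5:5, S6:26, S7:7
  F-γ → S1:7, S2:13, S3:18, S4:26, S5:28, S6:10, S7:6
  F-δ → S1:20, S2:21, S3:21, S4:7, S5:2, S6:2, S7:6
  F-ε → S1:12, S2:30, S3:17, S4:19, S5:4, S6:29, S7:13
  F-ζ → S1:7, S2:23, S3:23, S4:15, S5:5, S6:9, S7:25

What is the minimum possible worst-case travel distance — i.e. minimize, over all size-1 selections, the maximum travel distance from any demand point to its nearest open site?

Open {F-δ}.
  Farthest demand point is S2 at travel distance 21 (to F-δ); all others are ≤ 21.
With {F-ζ} the worst case is 25.
With {F-β} the worst case is 26.
No size-1 selection achieves below 21.

21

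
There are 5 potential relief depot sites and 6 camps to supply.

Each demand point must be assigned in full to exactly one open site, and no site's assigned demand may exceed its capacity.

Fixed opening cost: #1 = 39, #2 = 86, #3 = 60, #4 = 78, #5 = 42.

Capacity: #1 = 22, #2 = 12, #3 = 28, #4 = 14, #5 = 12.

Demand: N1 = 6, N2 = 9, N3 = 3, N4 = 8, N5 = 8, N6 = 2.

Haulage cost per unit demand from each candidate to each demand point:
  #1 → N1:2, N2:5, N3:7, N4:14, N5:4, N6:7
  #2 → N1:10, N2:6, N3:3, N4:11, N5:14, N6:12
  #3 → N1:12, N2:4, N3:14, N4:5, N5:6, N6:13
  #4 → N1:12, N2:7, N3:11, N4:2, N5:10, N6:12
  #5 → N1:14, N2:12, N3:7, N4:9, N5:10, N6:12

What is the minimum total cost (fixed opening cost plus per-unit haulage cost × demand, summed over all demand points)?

Open {#1, #3}; cheapest assignment that respects the capacities:
  #1 (cap 22, load 19): N1, N3, N5, N6 — cost 6×2 + 3×7 + 8×4 + 2×7 = 79
  #3 (cap 28, load 17): N2, N4 — cost 9×4 + 8×5 = 76
  Shipping 155, fixed 99 → total 254.
  Any other capacity-feasible assignment to {#1, #3} ships for at least 155.
Compare {#1, #3, #5}: its best feasible assignment gives total 296.
Compare {#1, #3, #4}: its best feasible assignment gives total 308.
Every other set of open sites that can feasibly serve all demand totals ≥ 296 even under its best assignment. Minimum: 254.

254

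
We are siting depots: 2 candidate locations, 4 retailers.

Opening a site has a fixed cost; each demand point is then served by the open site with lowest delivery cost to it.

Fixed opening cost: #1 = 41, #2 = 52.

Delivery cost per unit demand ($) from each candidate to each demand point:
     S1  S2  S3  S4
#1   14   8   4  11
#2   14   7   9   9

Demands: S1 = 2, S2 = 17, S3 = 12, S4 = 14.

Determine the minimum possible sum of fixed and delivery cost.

Open {#1}: assign each demand point to its cheapest open site.
  S1→#1 2×14=28, S2→#1 17×8=136, S3→#1 12×4=48, S4→#1 14×11=154
  delivery cost 366, fixed 41 → total 407.
Compare {#1, #2}: delivery cost 321 + fixed 93 = 414.
Compare {#2}: delivery cost 381 + fixed 52 = 433.

407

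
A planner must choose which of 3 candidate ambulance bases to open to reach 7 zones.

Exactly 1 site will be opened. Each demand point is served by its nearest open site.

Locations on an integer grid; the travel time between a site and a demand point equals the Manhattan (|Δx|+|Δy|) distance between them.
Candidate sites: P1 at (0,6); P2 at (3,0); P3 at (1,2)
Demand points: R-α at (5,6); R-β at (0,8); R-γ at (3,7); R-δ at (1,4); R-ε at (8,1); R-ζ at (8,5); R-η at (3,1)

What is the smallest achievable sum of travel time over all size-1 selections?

44

Open {P1}.
  R-α→P1 5, R-β→P1 2, R-γ→P1 4, R-δ→P1 3, R-ε→P1 13, R-ζ→P1 9, R-η→P1 8  ⇒ total 44.
Compare {P3}: total 45.
Compare {P2}: total 49.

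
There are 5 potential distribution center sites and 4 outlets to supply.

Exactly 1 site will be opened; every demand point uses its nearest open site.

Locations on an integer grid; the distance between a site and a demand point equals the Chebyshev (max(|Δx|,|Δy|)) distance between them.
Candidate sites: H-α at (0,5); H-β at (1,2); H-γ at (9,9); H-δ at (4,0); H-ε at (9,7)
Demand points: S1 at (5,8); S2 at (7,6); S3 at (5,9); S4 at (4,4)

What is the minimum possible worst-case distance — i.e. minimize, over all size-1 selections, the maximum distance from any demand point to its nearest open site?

5

Open {H-γ}.
  Farthest demand point is S4 at distance 5 (to H-γ); all others are ≤ 5.
With {H-ε} the worst case is 5.
With {H-α} the worst case is 7.
No size-1 selection achieves below 5.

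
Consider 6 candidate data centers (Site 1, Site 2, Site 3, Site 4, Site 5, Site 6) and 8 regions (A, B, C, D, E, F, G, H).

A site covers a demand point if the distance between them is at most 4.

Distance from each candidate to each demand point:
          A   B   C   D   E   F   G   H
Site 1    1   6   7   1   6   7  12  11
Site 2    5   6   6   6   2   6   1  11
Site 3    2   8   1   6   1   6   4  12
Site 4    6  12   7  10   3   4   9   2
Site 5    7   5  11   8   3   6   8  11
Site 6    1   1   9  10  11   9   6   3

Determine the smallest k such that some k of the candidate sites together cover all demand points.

Coverage sets (demand points within 4 of each site):
  Site 1: {A, D}
  Site 2: {E, G}
  Site 3: {A, C, E, G}
  Site 4: {E, F, H}
  Site 5: {E}
  Site 6: {A, B, H}
No 3 sites suffice: every size-3 union leaves at least one demand point uncovered.
But {Site 1, Site 3, Site 4, Site 6} covers everything, so the minimum is 4.

4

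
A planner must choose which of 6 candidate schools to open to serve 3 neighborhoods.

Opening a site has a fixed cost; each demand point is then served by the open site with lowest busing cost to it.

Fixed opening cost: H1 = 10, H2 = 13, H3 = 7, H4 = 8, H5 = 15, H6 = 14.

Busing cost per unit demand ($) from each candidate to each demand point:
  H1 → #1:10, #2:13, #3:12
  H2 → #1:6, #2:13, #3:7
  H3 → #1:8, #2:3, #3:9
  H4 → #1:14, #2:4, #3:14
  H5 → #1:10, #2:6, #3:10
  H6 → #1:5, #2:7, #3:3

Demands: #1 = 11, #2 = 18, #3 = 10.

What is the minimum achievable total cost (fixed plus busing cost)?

160

Open {H3, H6}: assign each demand point to its cheapest open site.
  #1→H6 11×5=55, #2→H3 18×3=54, #3→H6 10×3=30
  busing cost 139, fixed 21 → total 160.
Compare {H3, H4, H6}: busing cost 139 + fixed 29 = 168.
Compare {H1, H3, H6}: busing cost 139 + fixed 31 = 170.
Compare {H2, H3, H6}: busing cost 139 + fixed 34 = 173.
All other subsets cost ≥ 168. Minimum total cost: 160.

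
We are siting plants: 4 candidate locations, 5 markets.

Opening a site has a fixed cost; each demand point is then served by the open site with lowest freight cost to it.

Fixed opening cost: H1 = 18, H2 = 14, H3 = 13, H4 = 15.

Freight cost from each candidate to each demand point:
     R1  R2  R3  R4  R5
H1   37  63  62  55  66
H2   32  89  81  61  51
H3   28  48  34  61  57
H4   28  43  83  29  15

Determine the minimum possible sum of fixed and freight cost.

Open {H3, H4}: assign each demand point to its cheapest open site.
  R1→H3 28, R2→H4 43, R3→H3 34, R4→H4 29, R5→H4 15
  freight cost 149, fixed 28 → total 177.
Compare {H2, H3, H4}: freight cost 149 + fixed 42 = 191.
Compare {H1, H3, H4}: freight cost 149 + fixed 46 = 195.
Compare {H1, H2, H3, H4}: freight cost 149 + fixed 60 = 209.
All other subsets cost ≥ 191. Minimum total cost: 177.

177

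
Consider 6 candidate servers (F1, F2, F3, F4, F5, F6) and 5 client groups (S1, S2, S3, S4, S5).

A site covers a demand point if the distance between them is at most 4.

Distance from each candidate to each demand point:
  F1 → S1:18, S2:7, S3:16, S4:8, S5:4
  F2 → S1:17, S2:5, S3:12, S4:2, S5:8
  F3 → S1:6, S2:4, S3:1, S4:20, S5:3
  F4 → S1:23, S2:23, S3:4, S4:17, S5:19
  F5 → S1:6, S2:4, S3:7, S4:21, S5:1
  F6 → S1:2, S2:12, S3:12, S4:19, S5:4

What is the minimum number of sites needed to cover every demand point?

3

Coverage sets (demand points within 4 of each site):
  F1: {S5}
  F2: {S4}
  F3: {S2, S3, S5}
  F4: {S3}
  F5: {S2, S5}
  F6: {S1, S5}
No 2 sites suffice: every size-2 union leaves at least one demand point uncovered.
But {F2, F3, F6} covers everything, so the minimum is 3.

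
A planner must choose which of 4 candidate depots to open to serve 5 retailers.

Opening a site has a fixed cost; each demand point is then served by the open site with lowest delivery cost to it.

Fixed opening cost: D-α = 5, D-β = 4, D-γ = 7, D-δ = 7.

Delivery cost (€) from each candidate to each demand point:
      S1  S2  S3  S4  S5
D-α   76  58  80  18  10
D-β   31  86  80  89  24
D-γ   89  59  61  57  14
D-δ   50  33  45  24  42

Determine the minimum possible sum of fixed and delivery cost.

153

Open {D-α, D-β, D-δ}: assign each demand point to its cheapest open site.
  S1→D-β 31, S2→D-δ 33, S3→D-δ 45, S4→D-α 18, S5→D-α 10
  delivery cost 137, fixed 16 → total 153.
Compare {D-α, D-β, D-γ, D-δ}: delivery cost 137 + fixed 23 = 160.
Compare {D-β, D-γ, D-δ}: delivery cost 147 + fixed 18 = 165.
Compare {D-α, D-δ}: delivery cost 156 + fixed 12 = 168.
All other subsets cost ≥ 160. Minimum total cost: 153.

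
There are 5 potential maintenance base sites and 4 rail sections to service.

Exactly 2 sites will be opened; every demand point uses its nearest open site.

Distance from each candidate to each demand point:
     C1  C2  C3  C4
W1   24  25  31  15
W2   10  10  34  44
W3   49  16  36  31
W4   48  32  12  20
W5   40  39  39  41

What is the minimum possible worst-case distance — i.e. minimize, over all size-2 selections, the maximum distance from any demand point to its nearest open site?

Open {W2, W4}.
  Farthest demand point is C4 at distance 20 (to W4); all others are ≤ 20.
With {W1, W4} the worst case is 25.
With {W1, W2} the worst case is 31.
No size-2 selection achieves below 20.

20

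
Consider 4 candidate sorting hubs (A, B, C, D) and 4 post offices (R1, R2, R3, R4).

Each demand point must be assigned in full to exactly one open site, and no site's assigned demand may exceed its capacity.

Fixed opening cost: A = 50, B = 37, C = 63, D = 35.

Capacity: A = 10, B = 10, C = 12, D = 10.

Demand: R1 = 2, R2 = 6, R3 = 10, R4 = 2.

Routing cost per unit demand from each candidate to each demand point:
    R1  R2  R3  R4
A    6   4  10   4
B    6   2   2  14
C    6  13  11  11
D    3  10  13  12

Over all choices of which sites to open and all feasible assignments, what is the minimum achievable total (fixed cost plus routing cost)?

151

Open {A, B}; cheapest assignment that respects the capacities:
  A (cap 10, load 10): R1, R2, R4 — cost 2×6 + 6×4 + 2×4 = 44
  B (cap 10, load 10): R3 — cost 10×2 = 20
  Shipping 64, fixed 87 → total 151.
  Any other capacity-feasible assignment to {A, B} ships for at least 64.
Compare {A, B, D}: its best feasible assignment gives total 180.
Compare {B, D}: its best feasible assignment gives total 182.
Every other set of open sites that can feasibly serve all demand totals ≥ 180 even under its best assignment. Minimum: 151.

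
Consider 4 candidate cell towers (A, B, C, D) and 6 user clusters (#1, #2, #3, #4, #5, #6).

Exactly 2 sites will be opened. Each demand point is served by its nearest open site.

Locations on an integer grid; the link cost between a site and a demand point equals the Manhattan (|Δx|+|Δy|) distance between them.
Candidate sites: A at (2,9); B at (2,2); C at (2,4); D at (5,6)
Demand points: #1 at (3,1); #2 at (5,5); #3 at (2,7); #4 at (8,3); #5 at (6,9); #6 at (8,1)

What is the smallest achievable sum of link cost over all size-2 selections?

24

Open {B, D}.
  #1→B 2, #2→D 1, #3→D 4, #4→D 6, #5→D 4, #6→B 7  ⇒ total 24.
Compare {C, D}: total 26.
Compare {A, B}: total 28.
No size-2 selection does better; minimum is 24.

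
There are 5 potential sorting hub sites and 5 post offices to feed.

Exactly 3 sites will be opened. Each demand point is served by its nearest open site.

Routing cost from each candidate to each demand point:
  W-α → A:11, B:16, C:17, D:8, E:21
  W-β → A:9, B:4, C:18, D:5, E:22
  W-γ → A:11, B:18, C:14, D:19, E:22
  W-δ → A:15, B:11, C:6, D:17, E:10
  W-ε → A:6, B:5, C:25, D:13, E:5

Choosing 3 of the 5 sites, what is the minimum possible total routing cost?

Open {W-β, W-δ, W-ε}.
  A→W-ε 6, B→W-β 4, C→W-δ 6, D→W-β 5, E→W-ε 5  ⇒ total 26.
Compare {W-α, W-δ, W-ε}: total 30.
Compare {W-α, W-β, W-δ}: total 34.
No size-3 selection does better; minimum is 26.

26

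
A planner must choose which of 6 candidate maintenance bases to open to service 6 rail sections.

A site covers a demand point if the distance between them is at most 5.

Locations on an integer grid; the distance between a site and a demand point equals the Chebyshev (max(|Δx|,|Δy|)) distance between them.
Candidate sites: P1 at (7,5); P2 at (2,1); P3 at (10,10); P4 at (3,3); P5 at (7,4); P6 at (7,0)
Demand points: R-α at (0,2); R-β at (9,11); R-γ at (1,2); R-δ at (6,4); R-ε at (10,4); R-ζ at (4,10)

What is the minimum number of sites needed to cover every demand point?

Coverage sets (demand points within 5 of each site):
  P1: {R-δ, R-ε, R-ζ}
  P2: {R-α, R-γ, R-δ}
  P3: {R-β}
  P4: {R-α, R-γ, R-δ}
  P5: {R-δ, R-ε}
  P6: {R-δ, R-ε}
No 2 sites suffice: every size-2 union leaves at least one demand point uncovered.
But {P1, P2, P3} covers everything, so the minimum is 3.

3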